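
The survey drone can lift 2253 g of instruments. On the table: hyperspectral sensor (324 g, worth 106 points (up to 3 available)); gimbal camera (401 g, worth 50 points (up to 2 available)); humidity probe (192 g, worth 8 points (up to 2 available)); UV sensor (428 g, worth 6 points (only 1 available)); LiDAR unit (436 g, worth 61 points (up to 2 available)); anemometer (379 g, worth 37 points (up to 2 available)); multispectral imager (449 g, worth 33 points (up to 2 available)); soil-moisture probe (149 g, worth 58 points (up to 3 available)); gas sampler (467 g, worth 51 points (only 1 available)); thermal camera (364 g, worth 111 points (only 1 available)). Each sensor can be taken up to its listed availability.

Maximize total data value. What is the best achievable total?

664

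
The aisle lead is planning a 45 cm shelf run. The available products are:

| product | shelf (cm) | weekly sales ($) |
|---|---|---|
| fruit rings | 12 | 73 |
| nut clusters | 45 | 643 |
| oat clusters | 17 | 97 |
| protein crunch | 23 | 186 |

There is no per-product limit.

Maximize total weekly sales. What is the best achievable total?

643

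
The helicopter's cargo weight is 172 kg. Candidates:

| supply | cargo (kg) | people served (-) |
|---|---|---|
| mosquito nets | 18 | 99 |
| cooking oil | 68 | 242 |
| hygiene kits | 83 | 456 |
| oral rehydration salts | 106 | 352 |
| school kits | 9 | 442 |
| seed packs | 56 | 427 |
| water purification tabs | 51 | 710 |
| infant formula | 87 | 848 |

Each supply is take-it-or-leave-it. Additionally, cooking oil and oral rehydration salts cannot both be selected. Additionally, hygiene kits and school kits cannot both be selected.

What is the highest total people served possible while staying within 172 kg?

2099

Taking mosquito nets + school kits + water purification tabs + infant formula: 165 kg used, 2099 in people served.
Every other selection either busts 172 kg or breaks a pairing rule or fails to beat 2099.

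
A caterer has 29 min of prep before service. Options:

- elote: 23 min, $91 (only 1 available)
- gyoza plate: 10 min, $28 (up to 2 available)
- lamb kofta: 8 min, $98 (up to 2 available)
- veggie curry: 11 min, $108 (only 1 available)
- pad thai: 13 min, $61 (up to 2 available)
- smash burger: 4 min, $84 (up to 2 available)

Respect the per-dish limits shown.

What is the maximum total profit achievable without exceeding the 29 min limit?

Greedy by ratio would take 2×lamb kofta + 2×smash burger: 24 min used, total 364.
Replace lamb kofta with veggie curry: the trade gains 10 net, giving 374 at 27 min.

374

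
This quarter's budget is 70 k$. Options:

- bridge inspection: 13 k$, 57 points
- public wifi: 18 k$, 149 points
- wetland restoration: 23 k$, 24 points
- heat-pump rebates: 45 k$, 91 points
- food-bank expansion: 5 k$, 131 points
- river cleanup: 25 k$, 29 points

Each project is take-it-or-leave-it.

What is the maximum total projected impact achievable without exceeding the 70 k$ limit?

Taking the top-ratio projects first gives bridge inspection + public wifi + food-bank expansion + river cleanup for 366 (61 k$).
Replace bridge inspection and river cleanup with heat-pump rebates: the trade gains 5 net, giving 371 at 68 k$.
The closest alternative, bridge inspection + public wifi + food-bank expansion + river cleanup, reaches only 366.

371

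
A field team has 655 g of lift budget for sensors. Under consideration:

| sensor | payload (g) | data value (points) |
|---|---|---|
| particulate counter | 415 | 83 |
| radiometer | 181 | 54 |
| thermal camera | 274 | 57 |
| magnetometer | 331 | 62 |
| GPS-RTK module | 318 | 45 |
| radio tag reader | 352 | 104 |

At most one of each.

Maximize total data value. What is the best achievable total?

Density check — radiometer 0.30, radio tag reader 0.30, thermal camera 0.21, particulate counter 0.20 are the best per g.
Greedy by ratio would take radiometer + radio tag reader: 533 g used, total 158.
Replace radiometer with thermal camera: the trade gains 3 net, giving 161 at 626 g.
Runner-up radiometer + radio tag reader tops out at 158.

161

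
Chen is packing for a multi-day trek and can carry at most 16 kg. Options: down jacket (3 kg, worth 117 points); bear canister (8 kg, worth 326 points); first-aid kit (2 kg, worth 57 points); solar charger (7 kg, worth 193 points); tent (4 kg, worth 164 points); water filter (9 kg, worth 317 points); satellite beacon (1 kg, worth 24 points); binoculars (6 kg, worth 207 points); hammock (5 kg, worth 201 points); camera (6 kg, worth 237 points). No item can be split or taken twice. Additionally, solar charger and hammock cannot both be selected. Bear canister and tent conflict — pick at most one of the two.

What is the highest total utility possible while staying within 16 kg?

644

Taking down jacket + bear canister + hammock: 16 kg used, 644 in utility.
Every other selection either busts 16 kg or breaks a pairing rule or fails to beat 644.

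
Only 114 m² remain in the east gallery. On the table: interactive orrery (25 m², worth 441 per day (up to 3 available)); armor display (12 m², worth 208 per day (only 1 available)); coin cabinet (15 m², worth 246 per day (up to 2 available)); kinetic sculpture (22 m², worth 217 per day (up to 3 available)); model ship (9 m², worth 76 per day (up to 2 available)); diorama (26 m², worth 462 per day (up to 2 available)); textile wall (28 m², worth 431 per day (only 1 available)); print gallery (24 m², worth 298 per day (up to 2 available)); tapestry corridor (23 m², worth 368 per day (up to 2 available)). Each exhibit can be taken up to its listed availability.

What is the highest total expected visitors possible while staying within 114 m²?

The ratio ordering already packs tightly: 2×interactive orrery + armor display + 2×diorama, 114 m², 2014.
No other feasible combination exceeds 2014.

2014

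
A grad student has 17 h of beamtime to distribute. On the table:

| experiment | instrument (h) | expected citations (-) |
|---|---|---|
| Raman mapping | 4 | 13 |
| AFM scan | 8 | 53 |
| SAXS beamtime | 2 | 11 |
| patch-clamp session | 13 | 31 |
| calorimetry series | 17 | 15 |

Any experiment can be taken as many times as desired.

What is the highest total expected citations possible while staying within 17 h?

106

Best packing: 2×AFM scan — 16 h, 106 total.
Nothing else within 17 h beats 106.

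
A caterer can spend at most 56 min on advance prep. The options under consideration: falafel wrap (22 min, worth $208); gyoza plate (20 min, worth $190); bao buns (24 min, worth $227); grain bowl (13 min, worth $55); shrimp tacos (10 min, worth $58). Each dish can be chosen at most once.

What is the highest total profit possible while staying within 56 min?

The ratio heuristic lands on gyoza plate + bao buns + shrimp tacos (475) but leaves 2 min idle.
Replace gyoza plate with falafel wrap: the trade gains 18 net, giving 493 at 56 min.

493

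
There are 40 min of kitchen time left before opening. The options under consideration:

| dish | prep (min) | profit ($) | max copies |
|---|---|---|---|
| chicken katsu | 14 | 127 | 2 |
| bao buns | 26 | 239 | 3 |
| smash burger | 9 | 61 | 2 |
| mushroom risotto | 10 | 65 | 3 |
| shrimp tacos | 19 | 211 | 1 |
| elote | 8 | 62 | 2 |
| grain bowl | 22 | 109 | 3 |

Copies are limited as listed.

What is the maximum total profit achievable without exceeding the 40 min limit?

Ranking by ratio (profit/min): shrimp tacos 11.11, bao buns 9.19, chicken katsu 9.07.
Taking the top-ratio dishes first gives chicken katsu + shrimp tacos for 338 (33 min).
Dropping shrimp tacos frees 19 min; slotting in bao buns (26 min) lifts the total to 366 at 40 min.
Nothing else within 40 min beats 366.

366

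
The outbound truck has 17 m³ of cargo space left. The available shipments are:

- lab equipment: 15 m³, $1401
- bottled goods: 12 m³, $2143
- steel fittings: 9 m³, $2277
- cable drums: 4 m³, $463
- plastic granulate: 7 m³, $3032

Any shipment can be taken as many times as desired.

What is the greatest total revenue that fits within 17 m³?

6064

The ratio ordering already packs tightly: 2×plastic granulate, 14 m³, 6064.
Every other selection either busts 17 m³ or fails to beat 6064.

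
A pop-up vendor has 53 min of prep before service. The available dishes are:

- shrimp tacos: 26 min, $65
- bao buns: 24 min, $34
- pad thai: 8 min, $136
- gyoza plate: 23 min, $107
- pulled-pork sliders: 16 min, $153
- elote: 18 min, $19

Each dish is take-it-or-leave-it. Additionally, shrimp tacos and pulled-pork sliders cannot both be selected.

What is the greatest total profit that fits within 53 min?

By profit per min: pad thai 17.00, pulled-pork sliders 9.56, gyoza plate 4.65, shrimp tacos 2.50 lead.
Best packing: pad thai + gyoza plate + pulled-pork sliders — 47 min, 396 total.
The closest alternative, bao buns + pad thai + pulled-pork sliders, reaches only 323.

396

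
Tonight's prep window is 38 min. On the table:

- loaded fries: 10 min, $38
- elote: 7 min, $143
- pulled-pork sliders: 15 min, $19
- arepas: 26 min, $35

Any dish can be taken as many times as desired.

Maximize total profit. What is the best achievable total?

Density check — elote 20.43, loaded fries 3.80, arepas 1.35, pulled-pork sliders 1.27 are the best per min.
The ratio ordering already packs tightly: 5×elote, 35 min, 715.

715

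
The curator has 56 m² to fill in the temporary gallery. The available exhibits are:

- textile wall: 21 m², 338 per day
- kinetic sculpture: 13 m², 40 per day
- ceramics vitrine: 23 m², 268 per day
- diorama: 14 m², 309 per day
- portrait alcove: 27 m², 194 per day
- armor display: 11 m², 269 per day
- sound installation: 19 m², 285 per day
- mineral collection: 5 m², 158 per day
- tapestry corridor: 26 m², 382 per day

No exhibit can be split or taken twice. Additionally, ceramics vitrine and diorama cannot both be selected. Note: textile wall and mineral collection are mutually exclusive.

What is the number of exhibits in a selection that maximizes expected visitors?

4

Optimal total is 1118.
One optimal bundle: diorama + armor display + mineral collection + tapestry corridor (56 m²).
Every optimal selection uses 4 exhibits.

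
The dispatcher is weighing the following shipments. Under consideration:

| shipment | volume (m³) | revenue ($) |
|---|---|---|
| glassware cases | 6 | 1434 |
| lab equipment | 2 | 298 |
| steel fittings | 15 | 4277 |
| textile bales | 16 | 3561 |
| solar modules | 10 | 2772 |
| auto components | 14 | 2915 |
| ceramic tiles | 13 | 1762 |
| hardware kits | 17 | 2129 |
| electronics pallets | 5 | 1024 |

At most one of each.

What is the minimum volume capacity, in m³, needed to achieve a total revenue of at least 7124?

Look for the lowest-volume combination reaching 7124.
lab equipment + steel fittings + solar modules reaches 7347 using 27 m³.
No combination under 27 m³ hits 7124.

27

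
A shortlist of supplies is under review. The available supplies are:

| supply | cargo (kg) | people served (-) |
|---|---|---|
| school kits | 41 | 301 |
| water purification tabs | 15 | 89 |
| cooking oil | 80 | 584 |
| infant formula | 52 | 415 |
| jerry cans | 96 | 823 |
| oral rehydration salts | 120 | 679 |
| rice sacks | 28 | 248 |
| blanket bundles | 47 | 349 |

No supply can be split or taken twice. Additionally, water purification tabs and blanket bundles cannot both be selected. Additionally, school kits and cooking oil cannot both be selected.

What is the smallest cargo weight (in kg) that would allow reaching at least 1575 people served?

Need the lightest bundle worth ≥ 1575.
water purification tabs + infant formula + jerry cans + rice sacks: 1575 people served at 191 kg.
No combination under 191 kg hits 1575.

191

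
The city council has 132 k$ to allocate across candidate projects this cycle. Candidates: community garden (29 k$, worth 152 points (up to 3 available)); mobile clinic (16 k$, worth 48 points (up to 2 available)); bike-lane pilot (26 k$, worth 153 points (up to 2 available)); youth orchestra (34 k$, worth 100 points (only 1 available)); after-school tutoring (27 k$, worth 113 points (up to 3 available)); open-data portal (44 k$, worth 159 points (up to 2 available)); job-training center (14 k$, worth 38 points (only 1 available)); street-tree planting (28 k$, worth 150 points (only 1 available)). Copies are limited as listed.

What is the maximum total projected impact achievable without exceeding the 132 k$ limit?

A density-first pass picks community garden + mobile clinic + 2×bike-lane pilot + street-tree planting — 656 at 125 k$.
The 28 k$ tied up in street-tree planting is better spent on community garden — total rises to 658 (126 k$).
Nothing else within 132 k$ beats 658.

658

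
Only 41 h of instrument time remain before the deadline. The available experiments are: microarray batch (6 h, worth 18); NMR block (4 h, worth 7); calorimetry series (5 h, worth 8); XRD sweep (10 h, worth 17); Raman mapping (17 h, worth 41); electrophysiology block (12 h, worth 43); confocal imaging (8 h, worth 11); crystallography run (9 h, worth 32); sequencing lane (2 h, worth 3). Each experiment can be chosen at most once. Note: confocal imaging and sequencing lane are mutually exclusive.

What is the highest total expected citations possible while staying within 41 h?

Taking the top-ratio experiments first gives microarray batch + NMR block + XRD sweep + electrophysiology block + crystallography run for 117 (41 h).
A better packing is Raman mapping + electrophysiology block + crystallography run + sequencing lane: 40 h, total 119.
That's the maximum — no feasible swap from here does better than 119.

119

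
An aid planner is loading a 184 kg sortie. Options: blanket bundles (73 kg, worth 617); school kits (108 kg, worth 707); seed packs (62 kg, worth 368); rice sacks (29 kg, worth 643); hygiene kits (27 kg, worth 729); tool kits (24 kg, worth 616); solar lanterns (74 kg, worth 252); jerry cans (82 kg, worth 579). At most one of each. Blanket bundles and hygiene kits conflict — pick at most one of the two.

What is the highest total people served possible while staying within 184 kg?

2567

Density check — hygiene kits 27.00, tool kits 25.67, rice sacks 22.17 are the best per kg.
Taking rice sacks + hygiene kits + tool kits + jerry cans: 162 kg used, 2567 in people served.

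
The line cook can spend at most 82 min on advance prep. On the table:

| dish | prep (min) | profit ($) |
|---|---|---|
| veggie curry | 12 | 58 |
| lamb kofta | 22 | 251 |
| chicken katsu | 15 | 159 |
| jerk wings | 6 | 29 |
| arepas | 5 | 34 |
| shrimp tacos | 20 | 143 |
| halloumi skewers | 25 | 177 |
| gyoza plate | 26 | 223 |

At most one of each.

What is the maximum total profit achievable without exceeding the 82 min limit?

By profit per min: lamb kofta 11.41, chicken katsu 10.60, gyoza plate 8.58 lead.
Filling by ratio: veggie curry + lamb kofta + chicken katsu + arepas + gyoza plate for 725, with 2 min left unused.
Reworking the packing: lamb kofta + chicken katsu + shrimp tacos + halloumi skewers uses 82 min and improves the total to 730.
The closest alternative, veggie curry + lamb kofta + chicken katsu + arepas + gyoza plate, reaches only 725.

730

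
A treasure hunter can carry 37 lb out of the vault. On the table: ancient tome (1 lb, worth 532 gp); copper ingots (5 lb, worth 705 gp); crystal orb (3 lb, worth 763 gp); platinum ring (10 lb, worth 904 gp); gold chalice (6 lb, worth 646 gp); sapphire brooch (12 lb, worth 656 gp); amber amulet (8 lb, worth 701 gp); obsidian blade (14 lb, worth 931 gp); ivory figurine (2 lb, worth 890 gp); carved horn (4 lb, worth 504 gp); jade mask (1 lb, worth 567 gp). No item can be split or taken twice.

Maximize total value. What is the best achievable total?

The ratio heuristic lands on ancient tome + copper ingots + crystal orb + platinum ring + gold chalice + ivory figurine + carved horn + jade mask (5511) but leaves 5 lb idle.
Dropping carved horn frees 4 lb; slotting in amber amulet (8 lb) lifts the total to 5708 at 36 lb.
The closest alternative, ancient tome + copper ingots + crystal orb + platinum ring + amber amulet + ivory figurine + carved horn + jade mask, reaches only 5566.

5708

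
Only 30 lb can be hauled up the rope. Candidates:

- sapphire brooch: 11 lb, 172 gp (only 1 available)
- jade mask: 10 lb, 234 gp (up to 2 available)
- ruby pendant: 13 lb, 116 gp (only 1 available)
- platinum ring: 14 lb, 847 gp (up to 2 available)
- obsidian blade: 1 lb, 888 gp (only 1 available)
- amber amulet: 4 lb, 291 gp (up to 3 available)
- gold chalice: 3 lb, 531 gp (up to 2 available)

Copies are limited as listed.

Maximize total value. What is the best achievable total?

By value per lb: obsidian blade 888.00, gold chalice 177.00, amber amulet 72.75, platinum ring 60.50 lead.
Greedy by ratio would take jade mask + obsidian blade + 3×amber amulet + 2×gold chalice: 29 lb used, total 3057.
Dropping jade mask and amber amulet frees 14 lb; slotting in platinum ring (14 lb) lifts the total to 3379 at 29 lb.
Every other selection either busts 30 lb or exceeds an availability limit or fails to beat 3379.

3379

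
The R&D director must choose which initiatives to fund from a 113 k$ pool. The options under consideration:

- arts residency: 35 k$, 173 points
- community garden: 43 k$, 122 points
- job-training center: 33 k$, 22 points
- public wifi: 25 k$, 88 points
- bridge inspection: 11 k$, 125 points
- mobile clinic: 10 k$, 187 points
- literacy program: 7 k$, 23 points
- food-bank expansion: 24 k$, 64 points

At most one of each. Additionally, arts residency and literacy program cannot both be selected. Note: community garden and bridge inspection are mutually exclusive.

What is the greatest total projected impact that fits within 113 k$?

Best packing: arts residency + public wifi + bridge inspection + mobile clinic + food-bank expansion — 105 k$, 637 total.

637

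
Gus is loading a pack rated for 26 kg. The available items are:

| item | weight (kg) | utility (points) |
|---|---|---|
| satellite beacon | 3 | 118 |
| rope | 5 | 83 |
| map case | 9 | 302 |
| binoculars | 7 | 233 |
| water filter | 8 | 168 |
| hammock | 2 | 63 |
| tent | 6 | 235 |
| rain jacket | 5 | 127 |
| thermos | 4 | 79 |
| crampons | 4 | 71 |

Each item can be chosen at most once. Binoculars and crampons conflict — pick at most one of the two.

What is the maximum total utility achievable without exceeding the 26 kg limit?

888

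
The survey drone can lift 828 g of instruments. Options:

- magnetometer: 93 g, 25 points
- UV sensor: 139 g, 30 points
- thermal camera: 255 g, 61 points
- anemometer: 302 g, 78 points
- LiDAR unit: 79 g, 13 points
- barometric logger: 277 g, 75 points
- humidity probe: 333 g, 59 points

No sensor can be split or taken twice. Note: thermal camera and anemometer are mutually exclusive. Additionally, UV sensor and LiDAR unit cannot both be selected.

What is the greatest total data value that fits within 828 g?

208

By data value per g: barometric logger 0.27, magnetometer 0.27, anemometer 0.26 lead.
Best packing: magnetometer + UV sensor + anemometer + barometric logger — 811 g, 208 total.
Next best is magnetometer + UV sensor + thermal camera + barometric logger at 191 (764 g) — short by 17.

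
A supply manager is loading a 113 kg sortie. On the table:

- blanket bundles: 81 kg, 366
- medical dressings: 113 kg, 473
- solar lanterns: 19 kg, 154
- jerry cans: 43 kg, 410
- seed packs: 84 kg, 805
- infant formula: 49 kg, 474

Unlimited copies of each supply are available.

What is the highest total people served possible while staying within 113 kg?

Greedy by ratio would take 2×infant formula: 98 kg used, total 948.
Replace infant formula with solar lanterns + jerry cans: the trade gains 90 net, giving 1038 at 111 kg.
No other feasible combination exceeds 1038.

1038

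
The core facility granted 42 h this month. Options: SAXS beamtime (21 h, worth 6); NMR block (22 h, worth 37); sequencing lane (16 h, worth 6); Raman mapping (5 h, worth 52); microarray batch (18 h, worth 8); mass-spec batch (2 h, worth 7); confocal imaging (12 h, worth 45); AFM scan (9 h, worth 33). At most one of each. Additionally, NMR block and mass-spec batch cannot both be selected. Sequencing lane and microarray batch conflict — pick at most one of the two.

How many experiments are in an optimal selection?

4

Optimal total is 137.
One optimal bundle: Raman mapping + mass-spec batch + confocal imaging + AFM scan (28 h).
All optima have 4 experiments.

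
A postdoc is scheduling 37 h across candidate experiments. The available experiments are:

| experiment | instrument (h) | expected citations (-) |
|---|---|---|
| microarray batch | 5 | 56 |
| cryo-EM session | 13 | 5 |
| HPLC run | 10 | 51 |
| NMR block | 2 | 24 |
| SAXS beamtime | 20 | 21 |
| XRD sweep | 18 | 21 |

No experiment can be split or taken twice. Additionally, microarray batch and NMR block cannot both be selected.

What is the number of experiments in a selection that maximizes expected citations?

3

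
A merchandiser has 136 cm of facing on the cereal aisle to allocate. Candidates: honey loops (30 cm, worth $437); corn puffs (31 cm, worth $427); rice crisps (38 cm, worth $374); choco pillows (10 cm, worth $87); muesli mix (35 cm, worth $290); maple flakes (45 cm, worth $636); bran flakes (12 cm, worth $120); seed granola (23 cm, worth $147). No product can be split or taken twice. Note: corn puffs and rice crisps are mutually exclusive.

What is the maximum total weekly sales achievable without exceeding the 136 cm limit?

Taking honey loops + corn puffs + choco pillows + maple flakes + bran flakes: 128 cm used, 1707 in weekly sales.

1707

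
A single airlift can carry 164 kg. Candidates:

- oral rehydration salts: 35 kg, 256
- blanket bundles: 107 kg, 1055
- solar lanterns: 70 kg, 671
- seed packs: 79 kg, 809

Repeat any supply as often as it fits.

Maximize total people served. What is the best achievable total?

1618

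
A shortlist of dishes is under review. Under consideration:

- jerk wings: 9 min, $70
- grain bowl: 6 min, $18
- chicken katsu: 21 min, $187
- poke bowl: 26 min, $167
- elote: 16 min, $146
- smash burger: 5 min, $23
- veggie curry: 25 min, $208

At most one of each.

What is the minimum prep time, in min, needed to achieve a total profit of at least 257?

30

Need the lightest bundle worth ≥ 257.
jerk wings + chicken katsu: 257 profit at 30 min.
Any bundle with less than 30 min falls short of 257.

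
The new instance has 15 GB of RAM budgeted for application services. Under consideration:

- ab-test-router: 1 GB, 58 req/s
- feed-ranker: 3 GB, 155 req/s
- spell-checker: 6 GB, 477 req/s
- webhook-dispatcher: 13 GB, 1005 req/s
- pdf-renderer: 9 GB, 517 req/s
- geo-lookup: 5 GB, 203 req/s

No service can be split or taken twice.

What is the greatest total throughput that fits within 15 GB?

By throughput per GB: spell-checker 79.50, webhook-dispatcher 77.31, ab-test-router 58.00, pdf-renderer 57.44 lead.
Greedy by ratio would take ab-test-router + feed-ranker + spell-checker + geo-lookup: 15 GB used, total 893.
The 14 GB tied up in feed-ranker and spell-checker and geo-lookup is better spent on webhook-dispatcher — total rises to 1063 (14 GB).
Runner-up webhook-dispatcher tops out at 1005.

1063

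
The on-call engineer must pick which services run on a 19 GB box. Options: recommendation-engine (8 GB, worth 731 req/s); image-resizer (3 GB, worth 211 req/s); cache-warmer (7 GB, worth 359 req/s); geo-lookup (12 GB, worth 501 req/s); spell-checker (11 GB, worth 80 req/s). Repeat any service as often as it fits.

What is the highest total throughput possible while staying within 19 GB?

1673

Best packing: 2×recommendation-engine + image-resizer — 19 GB, 1673 total.
That's the maximum — no swap from here does better than 1673.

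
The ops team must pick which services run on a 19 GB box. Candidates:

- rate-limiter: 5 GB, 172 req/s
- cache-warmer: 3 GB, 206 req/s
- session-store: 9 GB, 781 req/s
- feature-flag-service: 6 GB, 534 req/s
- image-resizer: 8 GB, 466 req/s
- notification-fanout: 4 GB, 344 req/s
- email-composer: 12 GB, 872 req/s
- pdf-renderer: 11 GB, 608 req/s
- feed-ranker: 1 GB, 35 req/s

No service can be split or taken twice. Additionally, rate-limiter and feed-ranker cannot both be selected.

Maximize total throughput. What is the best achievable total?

1659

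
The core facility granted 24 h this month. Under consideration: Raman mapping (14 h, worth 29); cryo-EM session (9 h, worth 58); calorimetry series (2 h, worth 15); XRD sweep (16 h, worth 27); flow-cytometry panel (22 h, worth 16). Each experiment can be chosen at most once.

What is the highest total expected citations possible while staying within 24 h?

A density-first pass picks cryo-EM session + calorimetry series — 73 at 11 h.
The 2 h tied up in calorimetry series is better spent on Raman mapping — total rises to 87 (23 h).
The closest alternative, cryo-EM session + calorimetry series, reaches only 73.

87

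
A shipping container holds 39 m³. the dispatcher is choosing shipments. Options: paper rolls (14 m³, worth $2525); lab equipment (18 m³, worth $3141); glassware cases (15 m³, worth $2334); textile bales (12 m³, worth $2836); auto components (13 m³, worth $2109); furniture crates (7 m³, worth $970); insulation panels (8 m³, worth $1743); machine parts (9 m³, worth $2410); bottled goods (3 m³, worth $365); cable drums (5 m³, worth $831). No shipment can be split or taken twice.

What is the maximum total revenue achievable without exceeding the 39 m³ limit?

8387

Taking the top-ratio shipments first gives textile bales + insulation panels + machine parts + bottled goods + cable drums for 8185 (37 m³).
Dropping insulation panels and bottled goods and cable drums frees 16 m³; slotting in lab equipment (18 m³) lifts the total to 8387 at 39 m³.
That's the maximum — no swap from here does better than 8387.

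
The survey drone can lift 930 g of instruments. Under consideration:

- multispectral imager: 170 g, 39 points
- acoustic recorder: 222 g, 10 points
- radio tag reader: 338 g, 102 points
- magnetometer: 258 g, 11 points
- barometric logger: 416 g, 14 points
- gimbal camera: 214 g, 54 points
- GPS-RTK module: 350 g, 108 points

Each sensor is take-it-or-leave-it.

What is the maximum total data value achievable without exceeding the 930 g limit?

264

Ranking by ratio (data value/g): GPS-RTK module 0.31, radio tag reader 0.30, gimbal camera 0.25.
The ratio ordering already packs tightly: radio tag reader + gimbal camera + GPS-RTK module, 902 g, 264.
Next best is multispectral imager + radio tag reader + GPS-RTK module at 249 (858 g) — short by 15.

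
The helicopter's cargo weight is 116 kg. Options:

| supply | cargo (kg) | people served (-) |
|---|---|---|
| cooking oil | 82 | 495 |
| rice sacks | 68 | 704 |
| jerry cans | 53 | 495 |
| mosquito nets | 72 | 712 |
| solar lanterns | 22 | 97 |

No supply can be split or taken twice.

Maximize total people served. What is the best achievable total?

The ratio heuristic lands on rice sacks + solar lanterns (801) but leaves 26 kg idle.
The 68 kg tied up in rice sacks is better spent on mosquito nets — total rises to 809 (94 kg).

809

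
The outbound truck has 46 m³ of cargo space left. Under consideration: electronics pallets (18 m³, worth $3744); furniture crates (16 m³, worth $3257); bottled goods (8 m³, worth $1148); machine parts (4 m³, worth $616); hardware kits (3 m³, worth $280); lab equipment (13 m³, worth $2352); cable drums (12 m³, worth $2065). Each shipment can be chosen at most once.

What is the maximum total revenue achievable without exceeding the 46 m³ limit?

9066

Density check — electronics pallets 208.00, furniture crates 203.56, lab equipment 180.92, cable drums 172.08 are the best per m³.
Taking electronics pallets + furniture crates + cable drums: 46 m³ used, 9066 in revenue.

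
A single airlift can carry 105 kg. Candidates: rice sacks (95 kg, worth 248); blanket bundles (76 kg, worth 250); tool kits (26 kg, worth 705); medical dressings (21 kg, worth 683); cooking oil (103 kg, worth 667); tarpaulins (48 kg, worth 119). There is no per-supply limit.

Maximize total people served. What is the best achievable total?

3415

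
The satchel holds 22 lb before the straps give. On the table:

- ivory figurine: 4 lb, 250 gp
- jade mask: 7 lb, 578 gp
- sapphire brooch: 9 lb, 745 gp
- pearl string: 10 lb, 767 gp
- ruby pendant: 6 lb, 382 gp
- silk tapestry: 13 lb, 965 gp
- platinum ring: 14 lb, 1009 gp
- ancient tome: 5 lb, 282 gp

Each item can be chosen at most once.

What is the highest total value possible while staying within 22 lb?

1710

A density-first pass picks jade mask + sapphire brooch + ruby pendant — 1705 at 22 lb.
The 13 lb tied up in jade mask and ruby pendant is better spent on silk tapestry — total rises to 1710 (22 lb).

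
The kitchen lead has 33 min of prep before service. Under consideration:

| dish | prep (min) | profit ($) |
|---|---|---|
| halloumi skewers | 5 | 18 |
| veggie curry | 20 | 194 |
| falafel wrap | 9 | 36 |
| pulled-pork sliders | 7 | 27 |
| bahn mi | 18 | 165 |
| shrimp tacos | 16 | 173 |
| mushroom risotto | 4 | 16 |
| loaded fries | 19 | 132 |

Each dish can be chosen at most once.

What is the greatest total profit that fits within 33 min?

Density check — shrimp tacos 10.81, veggie curry 9.70, bahn mi 9.17, loaded fries 6.95 are the best per min.
A density-first pass picks falafel wrap + shrimp tacos + mushroom risotto — 225 at 29 min.
Dropping shrimp tacos frees 16 min; slotting in veggie curry (20 min) lifts the total to 246 at 33 min.
Runner-up halloumi skewers + veggie curry + pulled-pork sliders tops out at 239.

246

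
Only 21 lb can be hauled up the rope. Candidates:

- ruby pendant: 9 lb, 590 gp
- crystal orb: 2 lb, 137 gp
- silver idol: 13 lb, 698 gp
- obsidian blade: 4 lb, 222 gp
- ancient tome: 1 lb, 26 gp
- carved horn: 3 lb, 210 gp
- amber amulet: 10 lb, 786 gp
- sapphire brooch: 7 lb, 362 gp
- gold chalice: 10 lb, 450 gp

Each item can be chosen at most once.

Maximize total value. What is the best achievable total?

By value per lb: amber amulet 78.60, carved horn 70.00, crystal orb 68.50, ruby pendant 65.56 lead.
Taking the top-ratio items first gives crystal orb + obsidian blade + ancient tome + carved horn + amber amulet for 1381 (20 lb).
Dropping obsidian blade and ancient tome and carved horn frees 8 lb; slotting in ruby pendant (9 lb) lifts the total to 1513 at 21 lb.

1513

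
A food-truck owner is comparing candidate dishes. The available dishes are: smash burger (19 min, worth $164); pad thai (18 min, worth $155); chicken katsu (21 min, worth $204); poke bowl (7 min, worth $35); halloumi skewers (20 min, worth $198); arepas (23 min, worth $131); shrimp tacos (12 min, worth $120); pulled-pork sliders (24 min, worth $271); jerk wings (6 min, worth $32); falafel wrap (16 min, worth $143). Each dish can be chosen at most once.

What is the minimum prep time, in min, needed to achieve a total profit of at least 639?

64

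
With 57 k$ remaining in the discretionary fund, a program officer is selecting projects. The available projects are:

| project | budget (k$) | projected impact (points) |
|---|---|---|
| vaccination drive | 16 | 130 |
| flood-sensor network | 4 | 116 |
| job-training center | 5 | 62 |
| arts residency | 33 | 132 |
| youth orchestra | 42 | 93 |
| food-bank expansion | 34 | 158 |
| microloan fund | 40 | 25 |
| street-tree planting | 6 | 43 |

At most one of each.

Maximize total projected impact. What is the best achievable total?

Density check — flood-sensor network 29.00, job-training center 12.40, vaccination drive 8.12, street-tree planting 7.17 are the best per k$.
Taking the top-ratio projects first gives vaccination drive + flood-sensor network + job-training center + street-tree planting for 351 (31 k$).
Dropping job-training center and street-tree planting frees 11 k$; slotting in food-bank expansion (34 k$) lifts the total to 404 at 54 k$.
An exhaustive check of the 256 subsets confirms 404.

404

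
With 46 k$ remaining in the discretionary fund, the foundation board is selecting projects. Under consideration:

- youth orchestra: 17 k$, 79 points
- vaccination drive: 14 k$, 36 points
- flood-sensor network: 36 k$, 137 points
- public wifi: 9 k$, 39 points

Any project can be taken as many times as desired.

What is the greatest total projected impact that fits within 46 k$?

197

Ranking by ratio (projected impact/k$): youth orchestra 4.65, public wifi 4.33, flood-sensor network 3.81, vaccination drive 2.57.
2×youth orchestra + public wifi uses 43 of the 46 k$ and totals 197.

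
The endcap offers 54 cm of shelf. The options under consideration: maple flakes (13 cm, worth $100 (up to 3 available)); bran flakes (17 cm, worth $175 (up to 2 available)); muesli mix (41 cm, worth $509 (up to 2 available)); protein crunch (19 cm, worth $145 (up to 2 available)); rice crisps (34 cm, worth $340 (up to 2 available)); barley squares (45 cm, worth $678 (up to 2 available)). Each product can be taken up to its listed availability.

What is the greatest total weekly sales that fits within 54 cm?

Best packing: barley squares — 45 cm, 678 total.
That's the maximum — no swap from here does better than 678.

678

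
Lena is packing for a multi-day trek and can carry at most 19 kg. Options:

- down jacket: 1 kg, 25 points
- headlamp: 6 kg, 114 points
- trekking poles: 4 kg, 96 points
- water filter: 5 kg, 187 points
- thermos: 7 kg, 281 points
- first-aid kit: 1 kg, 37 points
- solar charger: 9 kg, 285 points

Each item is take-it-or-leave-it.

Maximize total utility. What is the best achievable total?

628

Ranking by ratio (utility/kg): thermos 40.14, water filter 37.40, first-aid kit 37.00.
The ratio heuristic lands on down jacket + trekking poles + water filter + thermos + first-aid kit (626) but leaves 1 kg idle.
Replace trekking poles and water filter with solar charger: the trade gains 2 net, giving 628 at 18 kg.
Runner-up down jacket + trekking poles + water filter + thermos + first-aid kit tops out at 626.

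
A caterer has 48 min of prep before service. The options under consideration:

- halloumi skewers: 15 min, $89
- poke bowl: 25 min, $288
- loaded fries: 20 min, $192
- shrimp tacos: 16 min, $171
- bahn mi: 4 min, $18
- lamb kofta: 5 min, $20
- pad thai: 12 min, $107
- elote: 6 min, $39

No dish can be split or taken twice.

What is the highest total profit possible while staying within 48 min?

Best packing: poke bowl + shrimp tacos + elote — 47 min, 498 total.

498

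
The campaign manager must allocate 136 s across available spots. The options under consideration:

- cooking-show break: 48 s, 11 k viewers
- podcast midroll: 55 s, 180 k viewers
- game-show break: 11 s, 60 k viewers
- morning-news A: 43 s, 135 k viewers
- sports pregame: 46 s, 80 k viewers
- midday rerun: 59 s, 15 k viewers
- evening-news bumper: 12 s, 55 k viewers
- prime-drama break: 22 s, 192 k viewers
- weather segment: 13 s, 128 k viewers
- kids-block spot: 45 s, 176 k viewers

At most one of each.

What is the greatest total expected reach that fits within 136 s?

A density-first pass picks game-show break + evening-news bumper + prime-drama break + weather segment + kids-block spot — 611 at 103 s.
Replace evening-news bumper with morning-news A: the trade gains 80 net, giving 691 at 134 s.

691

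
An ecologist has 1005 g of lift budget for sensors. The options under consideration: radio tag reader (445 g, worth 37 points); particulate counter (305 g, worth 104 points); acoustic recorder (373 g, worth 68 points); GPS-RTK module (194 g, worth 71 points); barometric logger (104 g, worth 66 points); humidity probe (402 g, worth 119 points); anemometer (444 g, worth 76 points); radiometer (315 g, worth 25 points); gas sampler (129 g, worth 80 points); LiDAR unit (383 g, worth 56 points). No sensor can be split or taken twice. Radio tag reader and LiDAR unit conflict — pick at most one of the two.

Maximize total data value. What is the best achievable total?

Ranking by ratio (data value/g): barometric logger 0.63, gas sampler 0.62, GPS-RTK module 0.37, particulate counter 0.34.
Filling by ratio: particulate counter + GPS-RTK module + barometric logger + gas sampler for 321, with 273 g left unused.
Dropping GPS-RTK module frees 194 g; slotting in humidity probe (402 g) lifts the total to 369 at 940 g.
No other feasible combination exceeds 369.

369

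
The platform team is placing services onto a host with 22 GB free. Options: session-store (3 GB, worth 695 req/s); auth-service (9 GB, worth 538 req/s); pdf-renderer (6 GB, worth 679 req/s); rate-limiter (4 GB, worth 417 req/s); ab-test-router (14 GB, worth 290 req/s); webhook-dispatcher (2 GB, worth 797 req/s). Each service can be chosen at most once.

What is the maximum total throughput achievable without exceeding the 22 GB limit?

2709

Filling by ratio: session-store + pdf-renderer + rate-limiter + webhook-dispatcher for 2588, with 7 GB left unused.
Dropping rate-limiter frees 4 GB; slotting in auth-service (9 GB) lifts the total to 2709 at 20 GB.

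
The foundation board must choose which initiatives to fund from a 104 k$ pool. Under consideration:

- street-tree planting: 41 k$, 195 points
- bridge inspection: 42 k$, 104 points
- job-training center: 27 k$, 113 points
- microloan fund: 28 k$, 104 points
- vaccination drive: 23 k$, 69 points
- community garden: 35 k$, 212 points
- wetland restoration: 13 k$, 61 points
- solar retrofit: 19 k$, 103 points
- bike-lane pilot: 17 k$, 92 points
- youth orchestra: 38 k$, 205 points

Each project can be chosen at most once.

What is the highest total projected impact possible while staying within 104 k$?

570

By projected impact per k$: community garden 6.06, solar retrofit 5.42, bike-lane pilot 5.41, youth orchestra 5.39 lead.
The ratio heuristic lands on community garden + wetland restoration + solar retrofit + bike-lane pilot (468) but leaves 20 k$ idle.
The 19 k$ tied up in solar retrofit is better spent on youth orchestra — total rises to 570 (103 k$).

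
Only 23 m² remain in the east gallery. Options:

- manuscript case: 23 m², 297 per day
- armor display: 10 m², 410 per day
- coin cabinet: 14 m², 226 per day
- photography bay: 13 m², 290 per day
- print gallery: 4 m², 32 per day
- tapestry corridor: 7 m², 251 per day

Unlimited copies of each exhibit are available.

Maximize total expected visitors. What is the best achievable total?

2×armor display uses 20 of the 23 m² and totals 820.
Nothing else within 23 m² beats 820.

820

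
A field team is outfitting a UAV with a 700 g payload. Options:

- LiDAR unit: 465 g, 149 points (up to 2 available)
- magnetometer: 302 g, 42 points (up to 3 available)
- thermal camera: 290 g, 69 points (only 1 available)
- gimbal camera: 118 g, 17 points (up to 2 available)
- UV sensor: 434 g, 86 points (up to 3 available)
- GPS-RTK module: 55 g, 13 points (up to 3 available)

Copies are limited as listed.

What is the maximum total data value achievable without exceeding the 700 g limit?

A density-first pass picks LiDAR unit + 3×GPS-RTK module — 188 at 630 g.
The 55 g tied up in GPS-RTK module is better spent on gimbal camera — total rises to 192 (693 g).
The spare 7 g is too small for any remaining sensor, and no exchange beats 192.

192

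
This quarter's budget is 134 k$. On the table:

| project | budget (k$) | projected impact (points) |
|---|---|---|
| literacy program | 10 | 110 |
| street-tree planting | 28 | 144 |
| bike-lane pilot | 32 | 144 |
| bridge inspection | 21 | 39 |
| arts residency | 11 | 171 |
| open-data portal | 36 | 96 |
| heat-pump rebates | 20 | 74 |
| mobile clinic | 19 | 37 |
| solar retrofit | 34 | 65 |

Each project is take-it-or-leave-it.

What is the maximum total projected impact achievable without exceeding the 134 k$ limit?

682

Ranking by ratio (projected impact/k$): arts residency 15.55, literacy program 11.00, street-tree planting 5.14.
Filling by ratio: literacy program + street-tree planting + bike-lane pilot + arts residency + heat-pump rebates + mobile clinic for 680, with 14 k$ left unused.
Dropping mobile clinic frees 19 k$; slotting in bridge inspection (21 k$) lifts the total to 682 at 122 k$.
No other feasible combination exceeds 682.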